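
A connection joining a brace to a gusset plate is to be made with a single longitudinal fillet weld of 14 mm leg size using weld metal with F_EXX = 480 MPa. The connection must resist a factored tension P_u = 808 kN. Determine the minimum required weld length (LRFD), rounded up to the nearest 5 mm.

L = 380 mm

Throat t_e = 0.707 × 14 = 9.898 mm.
φr_n = 0.75 × 0.6 × 480 × 9.898 × 10⁻³ = 2.138 kN/mm.
L_req = P_u / φr_n = 808 / 2.138 = 377.9 mm total.
Round up → use L = 380 mm.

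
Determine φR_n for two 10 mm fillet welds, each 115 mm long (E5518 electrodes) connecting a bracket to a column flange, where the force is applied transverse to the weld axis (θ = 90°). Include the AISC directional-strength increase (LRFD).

φR_n ≈ 604 kN

E55XX → F_EXX = 550 MPa.
t_e = 0.707 × 10 = 7.07 mm; A_we = 7.07 × 230 = 1626 mm².
Directional factor: 1.0 + 0.5 sin^1.5(90°) = 1.5.
F_nw = 0.6 × 550 × 1.5 = 495 MPa.
φR_n = 0.75 × 495 × 1626 × 10⁻³ = 603.7 kN.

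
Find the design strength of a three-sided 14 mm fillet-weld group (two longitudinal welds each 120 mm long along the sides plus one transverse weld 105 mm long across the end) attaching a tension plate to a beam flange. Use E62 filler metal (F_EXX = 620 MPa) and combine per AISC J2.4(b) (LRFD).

φR_n ≈ 998 kN

t_e = 0.707 × 14 = 9.898 mm.
R_nwl = 0.6 × 620 × 9.898 × 240 × 10⁻³ = 883.7 kN (longitudinal, 2 welds).
R_nwt = 0.6 × 620 × 9.898 × 105 × 10⁻³ = 386.6 kN (transverse, base value).
(i) R_nwl + R_nwt = 1270 kN; (ii) 0.85 R_nwl + 1.5 R_nwt = 1331 kN.
R_n = max = 1331 kN [governs: (ii)]; φR_n = 998.3 kN.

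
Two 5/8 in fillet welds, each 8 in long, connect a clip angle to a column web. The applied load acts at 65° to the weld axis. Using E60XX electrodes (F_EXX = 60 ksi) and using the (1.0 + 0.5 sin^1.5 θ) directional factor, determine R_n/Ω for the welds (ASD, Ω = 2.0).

t_e = 0.707 × 0.625 = 0.4419 in; A_we = 0.4419 × 16 = 7.07 in².
Directional factor: 1.0 + 0.5 sin^1.5(65°) = 1.431.
F_nw = 0.6 × 60 × 1.431 = 51.53 ksi.
R_n/Ω = (51.53 × 7.07) / 2.0 = 182.2 kip.

R_n/Ω ≈ 182 kip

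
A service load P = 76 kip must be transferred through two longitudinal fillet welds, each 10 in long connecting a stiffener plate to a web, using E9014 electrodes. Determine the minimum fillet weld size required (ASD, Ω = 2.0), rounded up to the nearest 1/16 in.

w = 1/4 in

E90XX → F_EXX = 90 ksi.
Total weld length L = 20 in.
Required throat t_e = P × Ω / (0.6 F_EXX × L) = 76 × 2.0 / (0.6 × 90 × 20) = 0.1407 in.
Required leg w = t_e / 0.707 = 0.1991 in → use 1/4 in.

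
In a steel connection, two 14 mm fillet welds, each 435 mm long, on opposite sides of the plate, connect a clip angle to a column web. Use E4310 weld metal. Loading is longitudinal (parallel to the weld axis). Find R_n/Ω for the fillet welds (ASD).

E43XX → F_EXX = 430 MPa.
Effective throat t_e = 0.707 × 14 = 9.898 mm.
Total length L = 870 mm; A_we = 9.898 × 870 = 8611 mm².
F_nw = 0.6 F_EXX = 0.6 × 430 = 258 MPa.
R_n = 258 × 8611 × 10⁻³ = 2222 kN; R_n/Ω = 2222/2.0 = 1111 kN.

R_n/Ω ≈ 1110 kN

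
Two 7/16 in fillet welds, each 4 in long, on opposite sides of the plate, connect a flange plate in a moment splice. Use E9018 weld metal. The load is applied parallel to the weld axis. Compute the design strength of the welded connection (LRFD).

E90XX → F_EXX = 90 ksi.
Effective throat t_e = 0.707 × 0.4375 = 0.3093 in.
Total length L = 8 in; A_we = 0.3093 × 8 = 2.474 in².
F_nw = 0.6 F_EXX = 0.6 × 90 = 54 ksi.
φR_n = 0.75 × 54 × 2.474 = 100.2 kip.

φR_n ≈ 100 kip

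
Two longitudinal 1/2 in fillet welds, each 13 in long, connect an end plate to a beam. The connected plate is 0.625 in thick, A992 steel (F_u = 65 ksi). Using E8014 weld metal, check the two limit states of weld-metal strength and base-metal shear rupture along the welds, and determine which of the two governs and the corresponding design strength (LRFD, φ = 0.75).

φR_n ≈ 331 kips (weld metal governs)

E80XX → F_EXX = 80 ksi.
t_e = 0.707 × 0.5 = 0.3535 in; L = 26 in.
Weld metal: φR_n = 0.75 × 0.6 × 80 × 0.3535 × 26 = 330.9 kips.
Base metal (shear rupture): φR_n = 0.75 × 0.6 × 65 × 0.625 × 26 = 475.3 kips.
Governing: weld metal.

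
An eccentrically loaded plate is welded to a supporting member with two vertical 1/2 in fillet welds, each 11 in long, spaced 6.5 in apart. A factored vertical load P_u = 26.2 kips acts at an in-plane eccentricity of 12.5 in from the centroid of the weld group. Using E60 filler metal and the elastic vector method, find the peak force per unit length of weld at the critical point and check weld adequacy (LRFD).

E60XX → F_EXX = 60 ksi.
Total weld length L_w = 22 in. Treat welds as unit-width lines.
Polar moment about centroid: J = 2[d³/12 + d(b/2)²] = 2[11³/12 + 11×3.25²] = 454.2 in³.
Direct shear f_v = P/L_w = 26.2 / 22 = 1.191 kip/in (vertical).
Torsion M = P·e = 26.2 × 12.5 = 327.5 kip·in.
Critical point at (x, y) = (3.25, 5.5) from centroid. f_tx = M·y/J = 3.966 kip/in; f_ty = M·x/J = 2.343 kip/in.
Resultant f_max = √[f_tx² + (f_v + f_ty)²] = √[3.966² + (1.191 + 2.343)²] = 5.312 kip/in.
Capacity per unit length: φr_n = 0.75 × 0.6 × 60 × (0.707 × 0.5) = 9.544 kip/in.
5.312 ≤ 9.544 → adequate.

f_max ≈ 5.31 kip/in; adequate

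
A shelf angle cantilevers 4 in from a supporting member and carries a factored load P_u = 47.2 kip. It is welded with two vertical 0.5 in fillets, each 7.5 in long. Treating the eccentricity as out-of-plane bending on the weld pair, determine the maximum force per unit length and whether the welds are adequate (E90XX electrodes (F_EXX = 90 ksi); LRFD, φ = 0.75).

L_w = 2 × 7.5 = 15 in; section modulus (unit throat) S = 2 × L²/6 = 18.75 in².
Direct shear f_v = P/L_w = 47.2/15 = 3.147 kip/in.
Moment M = P × e = 47.2 × 4 = 188.8 kip·in; bending f_b = M/S = 10.07 kip/in.
f_max = √(f_v² + f_b²) = √(3.147² + 10.07²) = 10.55 kip/in.
φr_n = 0.75 × 0.6 × 90 × (0.707 × 0.5) = 14.32 kip/in → adequate.

f_max ≈ 10.5 kip/in; adequate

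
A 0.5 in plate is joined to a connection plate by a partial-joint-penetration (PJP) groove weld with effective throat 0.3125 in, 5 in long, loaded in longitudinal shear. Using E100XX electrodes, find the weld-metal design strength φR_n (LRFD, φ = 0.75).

φR_n ≈ 70.3 kips

E100XX → F_EXX = 100 ksi.
Effective throat (given) t_e = 0.3125 in.
A_we = 0.3125 × 5 = 1.562 in².
F_nw = 0.6 F_EXX = 60 ksi.
φR_n = 0.75 × 60 × 1.562 = 70.31 kips.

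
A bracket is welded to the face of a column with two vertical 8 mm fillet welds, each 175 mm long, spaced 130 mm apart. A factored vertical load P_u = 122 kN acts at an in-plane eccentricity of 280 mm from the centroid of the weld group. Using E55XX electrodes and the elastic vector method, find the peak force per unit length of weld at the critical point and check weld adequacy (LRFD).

E55XX → F_EXX = 550 MPa.
Total weld length L_w = 350 mm. Treat welds as unit-width lines.
Polar moment about centroid: J = 2[d³/12 + d(b/2)²] = 2[175³/12 + 175×65²] = 2372000 mm³.
Direct shear f_v = P/L_w = 122×10³ / 350 = 348.6 N/mm (vertical).
Torsion M = P·e = 122×10³ × 280 = 34160000 N·mm.
Critical point at (x, y) = (65, 87.5) from centroid. f_tx = M·y/J = 1260 N/mm; f_ty = M·x/J = 936.1 N/mm.
Resultant f_max = √[f_tx² + (f_v + f_ty)²] = √[1260² + (348.6 + 936.1)²] = 1800 N/mm.
Capacity per unit length: φr_n = 0.75 × 0.6 × 550 × (0.707 × 8) = 1400 N/mm.
1800 > 1400 → NOT adequate.

f_max ≈ 1800 N/mm; NOT adequate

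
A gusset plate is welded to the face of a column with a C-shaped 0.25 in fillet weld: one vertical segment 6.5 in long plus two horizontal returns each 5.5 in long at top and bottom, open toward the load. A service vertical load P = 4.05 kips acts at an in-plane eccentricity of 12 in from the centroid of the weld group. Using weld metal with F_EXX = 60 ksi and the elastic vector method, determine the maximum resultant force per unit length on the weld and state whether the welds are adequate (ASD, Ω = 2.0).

f_max ≈ 1.41 kip/in; adequate

Total weld length L_w = 17.5 in. Treat welds as unit-width lines.
Centroid: x̄ = 2×5.5×2.75 / 17.5 = 1.729 in from the vertical weld.
Polar moment about centroid: J = I_x + I_y = [6.5³/12 + 2×5.5×3.25²] + [6.5×1.729² + 2(5.5³/12 + 5.5×1.021²)] = 197.7 in³.
Direct shear f_v = P/L_w = 4.05 / 17.5 = 0.2314 kip/in (vertical).
Torsion M = P·e = 4.05 × 12 = 48.6 kip·in.
Critical point at (x, y) = (3.771, 3.25) from centroid. f_tx = M·y/J = 0.7989 kip/in; f_ty = M·x/J = 0.9271 kip/in.
Resultant f_max = √[f_tx² + (f_v + f_ty)²] = √[0.7989² + (0.2314 + 0.9271)²] = 1.407 kip/in.
Capacity per unit length: r_n/Ω = (1/2.0) × 0.6 × 60 × (0.707 × 0.25) = 3.181 kip/in.
1.407 ≤ 3.181 → adequate.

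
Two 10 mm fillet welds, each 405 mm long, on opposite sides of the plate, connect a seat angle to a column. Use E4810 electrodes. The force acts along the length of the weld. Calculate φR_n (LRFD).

φR_n ≈ 1240 kN

E48XX → F_EXX = 480 MPa.
Effective throat t_e = 0.707 × 10 = 7.07 mm.
Total length L = 810 mm; A_we = 7.07 × 810 = 5727 mm².
F_nw = 0.6 F_EXX = 0.6 × 480 = 288 MPa.
φR_n = 0.75 × 288 × 5727 × 10⁻³ = 1237 kN.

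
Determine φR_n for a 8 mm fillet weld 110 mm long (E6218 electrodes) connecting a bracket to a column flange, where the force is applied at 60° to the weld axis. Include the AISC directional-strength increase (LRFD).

E62XX → F_EXX = 620 MPa.
t_e = 0.707 × 8 = 5.656 mm; A_we = 5.656 × 110 = 622.2 mm².
Directional factor: 1.0 + 0.5 sin^1.5(60°) = 1.403.
F_nw = 0.6 × 620 × 1.403 = 521.9 MPa.
φR_n = 0.75 × 521.9 × 622.2 × 10⁻³ = 243.5 kN.

φR_n ≈ 244 kN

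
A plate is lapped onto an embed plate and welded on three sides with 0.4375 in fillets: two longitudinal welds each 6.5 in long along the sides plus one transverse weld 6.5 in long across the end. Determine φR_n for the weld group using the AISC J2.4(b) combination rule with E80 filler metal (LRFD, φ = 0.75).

φR_n ≈ 232 kips

E80XX → F_EXX = 80 ksi.
t_e = 0.707 × 0.4375 = 0.3093 in.
R_nwl = 0.6 × 80 × 0.3093 × 13 = 193 kips (longitudinal, 2 welds).
R_nwt = 0.6 × 80 × 0.3093 × 6.5 = 96.51 kips (transverse, base value).
(i) R_nwl + R_nwt = 289.5 kips; (ii) 0.85 R_nwl + 1.5 R_nwt = 308.8 kips.
R_n = max = 308.8 kips [governs: (ii)]; φR_n = 231.6 kips.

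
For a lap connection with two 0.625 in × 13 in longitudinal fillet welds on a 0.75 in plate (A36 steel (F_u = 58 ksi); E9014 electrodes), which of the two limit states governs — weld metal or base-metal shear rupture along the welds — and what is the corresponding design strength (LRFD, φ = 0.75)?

φR_n ≈ 465 kips (weld metal governs)

E90XX → F_EXX = 90 ksi.
t_e = 0.707 × 0.625 = 0.4419 in; L = 26 in.
Weld metal: φR_n = 0.75 × 0.6 × 90 × 0.4419 × 26 = 465.3 kips.
Base metal (shear rupture): φR_n = 0.75 × 0.6 × 58 × 0.75 × 26 = 508.9 kips.
Governing: weld metal.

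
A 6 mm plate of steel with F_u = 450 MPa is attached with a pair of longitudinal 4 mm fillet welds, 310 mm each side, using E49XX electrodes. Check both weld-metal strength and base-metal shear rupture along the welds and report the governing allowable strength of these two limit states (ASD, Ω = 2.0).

E49XX → F_EXX = 490 MPa.
t_e = 0.707 × 4 = 2.828 mm; L = 620 mm.
Weld metal: R_n/Ω = (1/2.0) × 0.6 × 490 × 2.828 × 620 × 10⁻³ = 257.7 kN.
Base metal (shear rupture): R_n/Ω = (1/2.0) × 0.6 × 450 × 6 × 620 × 10⁻³ = 502.2 kN.
Governing: weld metal.

R_n/Ω ≈ 258 kN (weld metal governs)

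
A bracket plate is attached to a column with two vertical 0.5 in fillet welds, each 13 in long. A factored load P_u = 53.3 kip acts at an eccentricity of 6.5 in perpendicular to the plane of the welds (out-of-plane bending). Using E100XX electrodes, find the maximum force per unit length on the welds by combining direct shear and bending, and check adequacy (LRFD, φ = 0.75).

f_max ≈ 6.48 kip/in; adequate

E100XX → F_EXX = 100 ksi.
L_w = 2 × 13 = 26 in; section modulus (unit throat) S = 2 × L²/6 = 56.33 in².
Direct shear f_v = P/L_w = 53.3/26 = 2.05 kip/in.
Moment M = P × e = 53.3 × 6.5 = 346.45 kip·in; bending f_b = M/S = 6.15 kip/in.
f_max = √(f_v² + f_b²) = √(2.05² + 6.15²) = 6.483 kip/in.
φr_n = 0.75 × 0.6 × 100 × (0.707 × 0.5) = 15.91 kip/in → adequate.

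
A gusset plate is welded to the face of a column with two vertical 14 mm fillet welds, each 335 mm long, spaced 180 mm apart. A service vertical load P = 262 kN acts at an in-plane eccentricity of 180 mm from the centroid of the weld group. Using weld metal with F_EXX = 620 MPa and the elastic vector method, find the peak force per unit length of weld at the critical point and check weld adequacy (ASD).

Total weld length L_w = 670 mm. Treat welds as unit-width lines.
Polar moment about centroid: J = 2[d³/12 + d(b/2)²] = 2[335³/12 + 335×90²] = 11690000 mm³.
Direct shear f_v = P/L_w = 262×10³ / 670 = 391 N/mm (vertical).
Torsion M = P·e = 262×10³ × 180 = 47160000 N·mm.
Critical point at (x, y) = (90, 167.5) from centroid. f_tx = M·y/J = 675.6 N/mm; f_ty = M·x/J = 363 N/mm.
Resultant f_max = √[f_tx² + (f_v + f_ty)²] = √[675.6² + (391 + 363)²] = 1012 N/mm.
Capacity per unit length: r_n/Ω = (1/2.0) × 0.6 × 620 × (0.707 × 14) = 1841 N/mm.
1012 ≤ 1841 → adequate.

f_max ≈ 1010 N/mm; adequate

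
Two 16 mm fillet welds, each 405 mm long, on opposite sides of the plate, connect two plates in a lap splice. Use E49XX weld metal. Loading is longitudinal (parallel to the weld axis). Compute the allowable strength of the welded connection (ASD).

R_n/Ω ≈ 1350 kN

E49XX → F_EXX = 490 MPa.
Effective throat t_e = 0.707 × 16 = 11.31 mm.
Total length L = 810 mm; A_we = 11.31 × 810 = 9163 mm².
F_nw = 0.6 F_EXX = 0.6 × 490 = 294 MPa.
R_n = 294 × 9163 × 10⁻³ = 2694 kN; R_n/Ω = 2694/2.0 = 1347 kN.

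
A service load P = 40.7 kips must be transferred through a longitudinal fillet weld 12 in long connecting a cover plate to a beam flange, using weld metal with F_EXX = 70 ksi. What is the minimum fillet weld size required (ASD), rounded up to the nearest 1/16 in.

w = 1/4 in

Total weld length L = 12 in.
Required throat t_e = P × Ω / (0.6 F_EXX × L) = 40.7 × 2.0 / (0.6 × 70 × 12) = 0.1615 in.
Required leg w = t_e / 0.707 = 0.2284 in → use 1/4 in.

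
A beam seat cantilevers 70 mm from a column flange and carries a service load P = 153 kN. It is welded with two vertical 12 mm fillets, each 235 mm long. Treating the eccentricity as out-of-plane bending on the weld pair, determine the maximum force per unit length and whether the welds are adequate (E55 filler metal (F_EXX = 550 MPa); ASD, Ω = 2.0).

L_w = 2 × 235 = 470 mm; section modulus (unit throat) S = 2 × L²/6 = 18410 mm².
Direct shear f_v = P/L_w = 153×10³/470 = 325.5 N/mm.
Moment M = P × e = 153×10³ × 70 = 10710000 N·mm; bending f_b = M/S = 581.8 N/mm.
f_max = √(f_v² + f_b²) = √(325.5² + 581.8²) = 666.7 N/mm.
r_n/Ω = (1/2.0) × 0.6 × 550 × (0.707 × 12) = 1400 N/mm → adequate.

f_max ≈ 667 N/mm; adequate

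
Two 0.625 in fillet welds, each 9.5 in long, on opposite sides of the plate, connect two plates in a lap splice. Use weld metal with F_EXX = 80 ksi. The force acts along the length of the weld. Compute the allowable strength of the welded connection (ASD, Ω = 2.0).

Effective throat t_e = 0.707 × 0.625 = 0.4419 in.
Total length L = 19 in; A_we = 0.4419 × 19 = 8.396 in².
F_nw = 0.6 F_EXX = 0.6 × 80 = 48 ksi.
R_n = 48 × 8.396 = 403 kip; R_n/Ω = 403/2.0 = 201.5 kip.

R_n/Ω ≈ 201 kip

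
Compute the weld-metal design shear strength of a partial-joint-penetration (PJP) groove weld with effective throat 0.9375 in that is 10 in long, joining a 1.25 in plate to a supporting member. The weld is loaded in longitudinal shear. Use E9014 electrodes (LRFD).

φR_n ≈ 380 kip

E90XX → F_EXX = 90 ksi.
Effective throat (given) t_e = 0.9375 in.
A_we = 0.9375 × 10 = 9.375 in².
F_nw = 0.6 F_EXX = 54 ksi.
φR_n = 0.75 × 54 × 9.375 = 379.7 kip.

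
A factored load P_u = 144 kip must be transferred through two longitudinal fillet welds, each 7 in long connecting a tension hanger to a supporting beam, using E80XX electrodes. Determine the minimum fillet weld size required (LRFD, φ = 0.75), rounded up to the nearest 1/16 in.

w = 7/16 in

E80XX → F_EXX = 80 ksi.
Total weld length L = 14 in.
Required throat t_e = P_u / (φ × 0.6 F_EXX × L) = 144 / (0.75 × 0.6 × 80 × 14) = 0.2857 in.
Required leg w = t_e / 0.707 = 0.4041 in → use 7/16 in.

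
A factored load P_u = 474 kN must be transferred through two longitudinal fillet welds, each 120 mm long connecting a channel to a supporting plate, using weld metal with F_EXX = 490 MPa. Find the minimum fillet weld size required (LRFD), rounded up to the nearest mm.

w = 13 mm

Total weld length L = 240 mm.
Required throat t_e = P_u / (φ × 0.6 F_EXX × L) = 474 / (0.75 × 0.6 × 490 × 240 × 10⁻³) = 8.957 mm.
Required leg w = t_e / 0.707 = 12.67 mm → use 13 mm.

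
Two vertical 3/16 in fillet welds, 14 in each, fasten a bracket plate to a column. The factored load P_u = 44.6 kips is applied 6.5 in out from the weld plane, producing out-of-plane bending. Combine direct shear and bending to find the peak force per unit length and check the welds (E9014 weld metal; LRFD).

f_max ≈ 4.71 kip/in; adequate

E90XX → F_EXX = 90 ksi.
L_w = 2 × 14 = 28 in; section modulus (unit throat) S = 2 × L²/6 = 65.33 in².
Direct shear f_v = P/L_w = 44.6/28 = 1.593 kip/in.
Moment M = P × e = 44.6 × 6.5 = 289.9 kip·in; bending f_b = M/S = 4.437 kip/in.
f_max = √(f_v² + f_b²) = √(1.593² + 4.437²) = 4.714 kip/in.
φr_n = 0.75 × 0.6 × 90 × (0.707 × 0.1875) = 5.369 kip/in → adequate.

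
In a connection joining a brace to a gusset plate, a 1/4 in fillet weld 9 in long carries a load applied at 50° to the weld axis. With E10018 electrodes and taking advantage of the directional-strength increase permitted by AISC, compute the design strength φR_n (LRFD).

E100XX → F_EXX = 100 ksi.
t_e = 0.707 × 0.25 = 0.1767 in; A_we = 0.1767 × 9 = 1.591 in².
Directional factor: 1.0 + 0.5 sin^1.5(50°) = 1.335.
F_nw = 0.6 × 100 × 1.335 = 80.11 ksi.
φR_n = 0.75 × 80.11 × 1.591 = 95.58 kips.

φR_n ≈ 95.6 kips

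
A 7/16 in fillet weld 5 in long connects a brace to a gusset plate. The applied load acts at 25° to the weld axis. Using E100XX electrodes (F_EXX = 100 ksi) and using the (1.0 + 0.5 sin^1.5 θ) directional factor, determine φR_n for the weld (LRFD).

t_e = 0.707 × 0.4375 = 0.3093 in; A_we = 0.3093 × 5 = 1.547 in².
Directional factor: 1.0 + 0.5 sin^1.5(25°) = 1.137.
F_nw = 0.6 × 100 × 1.137 = 68.24 ksi.
φR_n = 0.75 × 68.24 × 1.547 = 79.16 kip.

φR_n ≈ 79.2 kip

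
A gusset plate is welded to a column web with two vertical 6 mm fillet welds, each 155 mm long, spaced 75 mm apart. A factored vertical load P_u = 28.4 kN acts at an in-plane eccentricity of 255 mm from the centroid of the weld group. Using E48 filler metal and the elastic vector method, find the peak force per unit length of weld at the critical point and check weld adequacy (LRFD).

f_max ≈ 635 N/mm; adequate

E48XX → F_EXX = 480 MPa.
Total weld length L_w = 310 mm. Treat welds as unit-width lines.
Polar moment about centroid: J = 2[d³/12 + d(b/2)²] = 2[155³/12 + 155×37.5²] = 1057000 mm³.
Direct shear f_v = P/L_w = 28.4×10³ / 310 = 91.61 N/mm (vertical).
Torsion M = P·e = 28.4×10³ × 255 = 7242000 N·mm.
Critical point at (x, y) = (37.5, 77.5) from centroid. f_tx = M·y/J = 531.2 N/mm; f_ty = M·x/J = 257 N/mm.
Resultant f_max = √[f_tx² + (f_v + f_ty)²] = √[531.2² + (91.61 + 257)²] = 635.4 N/mm.
Capacity per unit length: φr_n = 0.75 × 0.6 × 480 × (0.707 × 6) = 916.3 N/mm.
635.4 ≤ 916.3 → adequate.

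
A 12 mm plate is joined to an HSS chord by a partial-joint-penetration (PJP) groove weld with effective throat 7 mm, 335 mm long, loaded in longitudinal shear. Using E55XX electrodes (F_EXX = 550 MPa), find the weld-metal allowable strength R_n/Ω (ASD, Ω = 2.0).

Effective throat (given) t_e = 7 mm.
A_we = 7 × 335 = 2345 mm².
F_nw = 0.6 F_EXX = 330 MPa.
R_n/Ω = (330 × 2345) / 2.0 × 10⁻³ = 386.9 kN.

R_n/Ω ≈ 387 kN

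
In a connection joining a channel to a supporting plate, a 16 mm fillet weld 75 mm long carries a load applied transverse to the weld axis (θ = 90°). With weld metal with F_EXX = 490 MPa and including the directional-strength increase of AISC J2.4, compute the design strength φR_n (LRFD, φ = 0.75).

φR_n ≈ 281 kN

t_e = 0.707 × 16 = 11.31 mm; A_we = 11.31 × 75 = 848.4 mm².
Directional factor: 1.0 + 0.5 sin^1.5(90°) = 1.5.
F_nw = 0.6 × 490 × 1.5 = 441 MPa.
φR_n = 0.75 × 441 × 848.4 × 10⁻³ = 280.6 kN.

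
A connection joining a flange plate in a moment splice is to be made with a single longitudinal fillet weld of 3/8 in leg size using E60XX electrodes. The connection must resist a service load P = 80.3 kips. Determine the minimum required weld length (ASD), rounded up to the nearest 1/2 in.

L = 17 in

E60XX → F_EXX = 60 ksi.
Throat t_e = 0.707 × 0.375 = 0.2651 in.
r_n/Ω = (0.6 × 60 × 0.2651) / 2.0 = 4.772 kip/in.
L_req = P / (r_n/Ω) = 80.3 / 4.772 = 16.83 in total.
Round up → use L = 17 in.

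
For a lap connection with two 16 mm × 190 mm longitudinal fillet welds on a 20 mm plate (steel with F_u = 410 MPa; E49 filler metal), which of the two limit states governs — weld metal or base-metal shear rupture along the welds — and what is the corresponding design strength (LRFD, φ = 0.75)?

φR_n ≈ 948 kN (weld metal governs)

E49XX → F_EXX = 490 MPa.
t_e = 0.707 × 16 = 11.31 mm; L = 380 mm.
Weld metal: φR_n = 0.75 × 0.6 × 490 × 11.31 × 380 × 10⁻³ = 947.8 kN.
Base metal (shear rupture): φR_n = 0.75 × 0.6 × 410 × 20 × 380 × 10⁻³ = 1402 kN.
Governing: weld metal.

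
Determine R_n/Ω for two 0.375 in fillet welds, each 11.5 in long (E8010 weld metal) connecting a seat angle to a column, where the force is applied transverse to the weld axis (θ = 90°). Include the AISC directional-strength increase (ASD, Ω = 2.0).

R_n/Ω ≈ 220 kips

E80XX → F_EXX = 80 ksi.
t_e = 0.707 × 0.375 = 0.2651 in; A_we = 0.2651 × 23 = 6.098 in².
Directional factor: 1.0 + 0.5 sin^1.5(90°) = 1.5.
F_nw = 0.6 × 80 × 1.5 = 72 ksi.
R_n/Ω = (72 × 6.098) / 2.0 = 219.5 kips.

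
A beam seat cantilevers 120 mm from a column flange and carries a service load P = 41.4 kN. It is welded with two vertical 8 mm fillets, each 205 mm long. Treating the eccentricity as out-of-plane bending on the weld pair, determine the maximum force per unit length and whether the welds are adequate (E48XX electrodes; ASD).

f_max ≈ 369 N/mm; adequate

E48XX → F_EXX = 480 MPa.
L_w = 2 × 205 = 410 mm; section modulus (unit throat) S = 2 × L²/6 = 14010 mm².
Direct shear f_v = P/L_w = 41.4×10³/410 = 101 N/mm.
Moment M = P × e = 41.4×10³ × 120 = 4968000 N·mm; bending f_b = M/S = 354.6 N/mm.
f_max = √(f_v² + f_b²) = √(101² + 354.6²) = 368.7 N/mm.
r_n/Ω = (1/2.0) × 0.6 × 480 × (0.707 × 8) = 814.5 N/mm → adequate.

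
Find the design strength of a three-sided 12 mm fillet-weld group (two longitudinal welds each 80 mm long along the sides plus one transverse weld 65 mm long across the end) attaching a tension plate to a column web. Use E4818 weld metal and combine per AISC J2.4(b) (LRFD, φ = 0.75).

φR_n ≈ 428 kN

E48XX → F_EXX = 480 MPa.
t_e = 0.707 × 12 = 8.484 mm.
R_nwl = 0.6 × 480 × 8.484 × 160 × 10⁻³ = 390.9 kN (longitudinal, 2 welds).
R_nwt = 0.6 × 480 × 8.484 × 65 × 10⁻³ = 158.8 kN (transverse, base value).
(i) R_nwl + R_nwt = 549.8 kN; (ii) 0.85 R_nwl + 1.5 R_nwt = 570.5 kN.
R_n = max = 570.5 kN [governs: (ii)]; φR_n = 427.9 kN.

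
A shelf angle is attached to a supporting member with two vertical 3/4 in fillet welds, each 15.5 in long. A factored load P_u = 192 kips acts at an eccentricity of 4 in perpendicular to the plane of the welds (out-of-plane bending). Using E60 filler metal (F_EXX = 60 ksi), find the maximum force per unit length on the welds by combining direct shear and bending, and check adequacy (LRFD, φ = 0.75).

L_w = 2 × 15.5 = 31 in; section modulus (unit throat) S = 2 × L²/6 = 80.08 in².
Direct shear f_v = P/L_w = 192/31 = 6.194 kip/in.
Moment M = P × e = 192 × 4 = 768 kip·in; bending f_b = M/S = 9.59 kip/in.
f_max = √(f_v² + f_b²) = √(6.194² + 9.59²) = 11.42 kip/in.
φr_n = 0.75 × 0.6 × 60 × (0.707 × 0.75) = 14.32 kip/in → adequate.

f_max ≈ 11.4 kip/in; adequate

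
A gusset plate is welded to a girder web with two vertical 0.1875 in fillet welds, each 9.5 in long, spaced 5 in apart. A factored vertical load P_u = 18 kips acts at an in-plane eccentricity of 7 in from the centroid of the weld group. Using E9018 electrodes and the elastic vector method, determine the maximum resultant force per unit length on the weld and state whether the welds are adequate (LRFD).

E90XX → F_EXX = 90 ksi.
Total weld length L_w = 19 in. Treat welds as unit-width lines.
Polar moment about centroid: J = 2[d³/12 + d(b/2)²] = 2[9.5³/12 + 9.5×2.5²] = 261.6 in³.
Direct shear f_v = P/L_w = 18 / 19 = 0.9474 kip/in (vertical).
Torsion M = P·e = 18 × 7 = 126 kip·in.
Critical point at (x, y) = (2.5, 4.75) from centroid. f_tx = M·y/J = 2.287 kip/in; f_ty = M·x/J = 1.204 kip/in.
Resultant f_max = √[f_tx² + (f_v + f_ty)²] = √[2.287² + (0.9474 + 1.204)²] = 3.14 kip/in.
Capacity per unit length: φr_n = 0.75 × 0.6 × 90 × (0.707 × 0.1875) = 5.369 kip/in.
3.14 ≤ 5.369 → adequate.

f_max ≈ 3.14 kip/in; adequate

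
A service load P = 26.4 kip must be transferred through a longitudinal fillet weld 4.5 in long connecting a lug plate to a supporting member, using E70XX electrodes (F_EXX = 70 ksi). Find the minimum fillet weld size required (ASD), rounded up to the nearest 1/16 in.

w = 7/16 in

Total weld length L = 4.5 in.
Required throat t_e = P × Ω / (0.6 F_EXX × L) = 26.4 × 2.0 / (0.6 × 70 × 4.5) = 0.2794 in.
Required leg w = t_e / 0.707 = 0.3951 in → use 7/16 in.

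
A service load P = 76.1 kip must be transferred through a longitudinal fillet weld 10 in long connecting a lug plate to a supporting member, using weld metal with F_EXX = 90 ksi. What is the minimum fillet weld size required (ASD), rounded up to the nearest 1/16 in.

w = 7/16 in

Total weld length L = 10 in.
Required throat t_e = P × Ω / (0.6 F_EXX × L) = 76.1 × 2.0 / (0.6 × 90 × 10) = 0.2819 in.
Required leg w = t_e / 0.707 = 0.3987 in → use 7/16 in.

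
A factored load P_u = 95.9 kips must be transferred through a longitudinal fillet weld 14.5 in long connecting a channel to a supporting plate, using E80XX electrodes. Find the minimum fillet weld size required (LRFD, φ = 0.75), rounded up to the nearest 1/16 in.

w = 5/16 in

E80XX → F_EXX = 80 ksi.
Total weld length L = 14.5 in.
Required throat t_e = P_u / (φ × 0.6 F_EXX × L) = 95.9 / (0.75 × 0.6 × 80 × 14.5) = 0.1837 in.
Required leg w = t_e / 0.707 = 0.2599 in → use 5/16 in.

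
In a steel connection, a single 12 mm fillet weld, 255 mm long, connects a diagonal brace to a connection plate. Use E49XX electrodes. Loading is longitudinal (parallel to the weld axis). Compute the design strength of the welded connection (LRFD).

E49XX → F_EXX = 490 MPa.
Effective throat t_e = 0.707 × 12 = 8.484 mm.
Total length L = 255 mm; A_we = 8.484 × 255 = 2163 mm².
F_nw = 0.6 F_EXX = 0.6 × 490 = 294 MPa.
φR_n = 0.75 × 294 × 2163 × 10⁻³ = 477 kN.

φR_n ≈ 477 kN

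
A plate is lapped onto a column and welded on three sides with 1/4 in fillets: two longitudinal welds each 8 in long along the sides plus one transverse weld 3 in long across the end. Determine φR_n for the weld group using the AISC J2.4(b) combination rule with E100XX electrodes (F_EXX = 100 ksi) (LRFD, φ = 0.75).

t_e = 0.707 × 0.25 = 0.1767 in.
R_nwl = 0.6 × 100 × 0.1767 × 16 = 169.7 kip (longitudinal, 2 welds).
R_nwt = 0.6 × 100 × 0.1767 × 3 = 31.81 kip (transverse, base value).
(i) R_nwl + R_nwt = 201.5 kip; (ii) 0.85 R_nwl + 1.5 R_nwt = 192 kip.
R_n = max = 201.5 kip [governs: (i)]; φR_n = 151.1 kip.

φR_n ≈ 151 kip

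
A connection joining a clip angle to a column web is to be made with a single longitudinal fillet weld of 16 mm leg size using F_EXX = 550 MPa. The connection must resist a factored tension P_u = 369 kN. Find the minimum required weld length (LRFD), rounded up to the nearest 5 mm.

Throat t_e = 0.707 × 16 = 11.31 mm.
φr_n = 0.75 × 0.6 × 550 × 11.31 × 10⁻³ = 2.8 kN/mm.
L_req = P_u / φr_n = 369 / 2.8 = 131.8 mm total.
Round up → use L = 135 mm.

L = 135 mm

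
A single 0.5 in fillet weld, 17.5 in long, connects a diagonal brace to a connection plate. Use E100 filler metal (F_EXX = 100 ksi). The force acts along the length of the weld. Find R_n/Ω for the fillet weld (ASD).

R_n/Ω ≈ 186 kip

Effective throat t_e = 0.707 × 0.5 = 0.3535 in.
Total length L = 17.5 in; A_we = 0.3535 × 17.5 = 6.186 in².
F_nw = 0.6 F_EXX = 0.6 × 100 = 60 ksi.
R_n = 60 × 6.186 = 371.2 kip; R_n/Ω = 371.2/2.0 = 185.6 kip.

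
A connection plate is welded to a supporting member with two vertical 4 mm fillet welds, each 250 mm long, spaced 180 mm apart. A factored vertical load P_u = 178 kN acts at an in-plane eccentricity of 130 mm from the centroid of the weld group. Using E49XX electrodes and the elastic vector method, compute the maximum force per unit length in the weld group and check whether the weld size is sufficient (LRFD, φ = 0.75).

f_max ≈ 798 N/mm; NOT adequate

E49XX → F_EXX = 490 MPa.
Total weld length L_w = 500 mm. Treat welds as unit-width lines.
Polar moment about centroid: J = 2[d³/12 + d(b/2)²] = 2[250³/12 + 250×90²] = 6654000 mm³.
Direct shear f_v = P/L_w = 178×10³ / 500 = 356 N/mm (vertical).
Torsion M = P·e = 178×10³ × 130 = 23140000 N·mm.
Critical point at (x, y) = (90, 125) from centroid. f_tx = M·y/J = 434.7 N/mm; f_ty = M·x/J = 313 N/mm.
Resultant f_max = √[f_tx² + (f_v + f_ty)²] = √[434.7² + (356 + 313)²] = 797.8 N/mm.
Capacity per unit length: φr_n = 0.75 × 0.6 × 490 × (0.707 × 4) = 623.6 N/mm.
797.8 > 623.6 → NOT adequate.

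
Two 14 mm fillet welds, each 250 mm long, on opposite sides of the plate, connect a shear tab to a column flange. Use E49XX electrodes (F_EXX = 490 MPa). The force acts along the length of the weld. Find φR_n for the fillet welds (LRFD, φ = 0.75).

Effective throat t_e = 0.707 × 14 = 9.898 mm.
Total length L = 500 mm; A_we = 9.898 × 500 = 4949 mm².
F_nw = 0.6 F_EXX = 0.6 × 490 = 294 MPa.
φR_n = 0.75 × 294 × 4949 × 10⁻³ = 1091 kN.

φR_n ≈ 1090 kN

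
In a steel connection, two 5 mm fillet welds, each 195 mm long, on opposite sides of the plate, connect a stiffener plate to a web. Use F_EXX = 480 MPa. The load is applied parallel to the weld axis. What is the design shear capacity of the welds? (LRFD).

Effective throat t_e = 0.707 × 5 = 3.535 mm.
Total length L = 390 mm; A_we = 3.535 × 390 = 1379 mm².
F_nw = 0.6 F_EXX = 0.6 × 480 = 288 MPa.
φR_n = 0.75 × 288 × 1379 × 10⁻³ = 297.8 kN.

φR_n ≈ 298 kN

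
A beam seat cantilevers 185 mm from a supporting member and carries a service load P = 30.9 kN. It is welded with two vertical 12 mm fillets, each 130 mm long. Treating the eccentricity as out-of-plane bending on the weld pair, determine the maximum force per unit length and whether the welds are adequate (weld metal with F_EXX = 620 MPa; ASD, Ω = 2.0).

L_w = 2 × 130 = 260 mm; section modulus (unit throat) S = 2 × L²/6 = 5633 mm².
Direct shear f_v = P/L_w = 30.9×10³/260 = 118.8 N/mm.
Moment M = P × e = 30.9×10³ × 185 = 5716500 N·mm; bending f_b = M/S = 1015 N/mm.
f_max = √(f_v² + f_b²) = √(118.8² + 1015²) = 1022 N/mm.
r_n/Ω = (1/2.0) × 0.6 × 620 × (0.707 × 12) = 1578 N/mm → adequate.

f_max ≈ 1020 N/mm; adequate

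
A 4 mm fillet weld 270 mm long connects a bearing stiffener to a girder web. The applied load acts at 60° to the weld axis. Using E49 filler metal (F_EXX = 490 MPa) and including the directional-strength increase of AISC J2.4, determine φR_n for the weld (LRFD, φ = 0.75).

φR_n ≈ 236 kN

t_e = 0.707 × 4 = 2.828 mm; A_we = 2.828 × 270 = 763.6 mm².
Directional factor: 1.0 + 0.5 sin^1.5(60°) = 1.403.
F_nw = 0.6 × 490 × 1.403 = 412.5 MPa.
φR_n = 0.75 × 412.5 × 763.6 × 10⁻³ = 236.2 kN.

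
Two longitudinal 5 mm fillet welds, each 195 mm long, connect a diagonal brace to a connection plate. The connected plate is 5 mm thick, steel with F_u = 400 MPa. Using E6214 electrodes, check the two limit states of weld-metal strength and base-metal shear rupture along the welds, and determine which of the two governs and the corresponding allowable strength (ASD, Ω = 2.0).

R_n/Ω ≈ 234 kN (base-metal shear rupture governs)

E62XX → F_EXX = 620 MPa.
t_e = 0.707 × 5 = 3.535 mm; L = 390 mm.
Weld metal: R_n/Ω = (1/2.0) × 0.6 × 620 × 3.535 × 390 × 10⁻³ = 256.4 kN.
Base metal (shear rupture): R_n/Ω = (1/2.0) × 0.6 × 400 × 5 × 390 × 10⁻³ = 234 kN.
Governing: base-metal shear rupture.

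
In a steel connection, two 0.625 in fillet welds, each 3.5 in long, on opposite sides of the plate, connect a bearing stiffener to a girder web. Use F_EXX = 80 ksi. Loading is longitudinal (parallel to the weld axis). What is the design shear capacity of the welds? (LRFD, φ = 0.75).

φR_n ≈ 111 kip

Effective throat t_e = 0.707 × 0.625 = 0.4419 in.
Total length L = 7 in; A_we = 0.4419 × 7 = 3.093 in².
F_nw = 0.6 F_EXX = 0.6 × 80 = 48 ksi.
φR_n = 0.75 × 48 × 3.093 = 111.4 kip.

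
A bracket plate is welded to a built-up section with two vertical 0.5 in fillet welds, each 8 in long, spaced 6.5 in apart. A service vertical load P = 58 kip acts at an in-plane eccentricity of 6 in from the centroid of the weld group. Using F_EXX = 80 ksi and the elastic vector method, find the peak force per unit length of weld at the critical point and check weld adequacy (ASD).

f_max ≈ 9.75 kip/in; NOT adequate

Total weld length L_w = 16 in. Treat welds as unit-width lines.
Polar moment about centroid: J = 2[d³/12 + d(b/2)²] = 2[8³/12 + 8×3.25²] = 254.3 in³.
Direct shear f_v = P/L_w = 58 / 16 = 3.625 kip/in (vertical).
Torsion M = P·e = 58 × 6 = 348 kip·in.
Critical point at (x, y) = (3.25, 4) from centroid. f_tx = M·y/J = 5.473 kip/in; f_ty = M·x/J = 4.447 kip/in.
Resultant f_max = √[f_tx² + (f_v + f_ty)²] = √[5.473² + (3.625 + 4.447)²] = 9.752 kip/in.
Capacity per unit length: r_n/Ω = (1/2.0) × 0.6 × 80 × (0.707 × 0.5) = 8.484 kip/in.
9.752 > 8.484 → NOT adequate.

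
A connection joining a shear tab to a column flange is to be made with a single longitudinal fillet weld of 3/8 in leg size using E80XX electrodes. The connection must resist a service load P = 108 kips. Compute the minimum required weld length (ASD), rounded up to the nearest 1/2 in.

E80XX → F_EXX = 80 ksi.
Throat t_e = 0.707 × 0.375 = 0.2651 in.
r_n/Ω = (0.6 × 80 × 0.2651) / 2.0 = 6.363 kip/in.
L_req = P / (r_n/Ω) = 108 / 6.363 = 16.97 in total.
Round up → use L = 17 in.

L = 17 in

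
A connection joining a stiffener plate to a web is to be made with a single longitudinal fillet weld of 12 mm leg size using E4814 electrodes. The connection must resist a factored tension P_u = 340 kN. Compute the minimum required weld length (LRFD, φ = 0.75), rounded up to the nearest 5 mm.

E48XX → F_EXX = 480 MPa.
Throat t_e = 0.707 × 12 = 8.484 mm.
φr_n = 0.75 × 0.6 × 480 × 8.484 × 10⁻³ = 1.833 kN/mm.
L_req = P_u / φr_n = 340 / 1.833 = 185.5 mm total.
Round up → use L = 190 mm.

L = 190 mm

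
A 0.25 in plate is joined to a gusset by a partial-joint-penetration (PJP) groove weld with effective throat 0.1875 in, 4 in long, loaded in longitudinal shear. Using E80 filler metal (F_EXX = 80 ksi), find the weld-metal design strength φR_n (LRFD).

Effective throat (given) t_e = 0.1875 in.
A_we = 0.1875 × 4 = 0.75 in².
F_nw = 0.6 F_EXX = 48 ksi.
φR_n = 0.75 × 48 × 0.75 = 27 kip.

φR_n ≈ 27 kip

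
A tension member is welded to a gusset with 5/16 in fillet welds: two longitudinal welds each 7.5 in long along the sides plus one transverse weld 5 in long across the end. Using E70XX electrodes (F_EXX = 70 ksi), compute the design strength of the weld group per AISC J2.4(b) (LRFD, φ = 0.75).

t_e = 0.707 × 0.3125 = 0.2209 in.
R_nwl = 0.6 × 70 × 0.2209 × 15 = 139.2 kips (longitudinal, 2 welds).
R_nwt = 0.6 × 70 × 0.2209 × 5 = 46.4 kips (transverse, base value).
(i) R_nwl + R_nwt = 185.6 kips; (ii) 0.85 R_nwl + 1.5 R_nwt = 187.9 kips.
R_n = max = 187.9 kips [governs: (ii)]; φR_n = 140.9 kips.

φR_n ≈ 141 kips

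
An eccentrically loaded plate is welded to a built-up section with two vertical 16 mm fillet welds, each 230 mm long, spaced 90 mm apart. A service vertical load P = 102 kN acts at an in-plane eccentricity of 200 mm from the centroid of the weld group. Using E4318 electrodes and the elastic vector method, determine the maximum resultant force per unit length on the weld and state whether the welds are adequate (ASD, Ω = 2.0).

f_max ≈ 955 N/mm; adequate

E43XX → F_EXX = 430 MPa.
Total weld length L_w = 460 mm. Treat welds as unit-width lines.
Polar moment about centroid: J = 2[d³/12 + d(b/2)²] = 2[230³/12 + 230×45²] = 2959000 mm³.
Direct shear f_v = P/L_w = 102×10³ / 460 = 221.7 N/mm (vertical).
Torsion M = P·e = 102×10³ × 200 = 20400000 N·mm.
Critical point at (x, y) = (45, 115) from centroid. f_tx = M·y/J = 792.7 N/mm; f_ty = M·x/J = 310.2 N/mm.
Resultant f_max = √[f_tx² + (f_v + f_ty)²] = √[792.7² + (221.7 + 310.2)²] = 954.7 N/mm.
Capacity per unit length: r_n/Ω = (1/2.0) × 0.6 × 430 × (0.707 × 16) = 1459 N/mm.
954.7 ≤ 1459 → adequate.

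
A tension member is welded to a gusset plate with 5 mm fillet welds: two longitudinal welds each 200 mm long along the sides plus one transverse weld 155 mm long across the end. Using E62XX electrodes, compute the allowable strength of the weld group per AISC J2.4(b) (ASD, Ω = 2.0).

R_n/Ω ≈ 376 kN

E62XX → F_EXX = 620 MPa.
t_e = 0.707 × 5 = 3.535 mm.
R_nwl = 0.6 × 620 × 3.535 × 400 × 10⁻³ = 526 kN (longitudinal, 2 welds).
R_nwt = 0.6 × 620 × 3.535 × 155 × 10⁻³ = 203.8 kN (transverse, base value).
(i) R_nwl + R_nwt = 729.8 kN; (ii) 0.85 R_nwl + 1.5 R_nwt = 752.8 kN.
R_n = max = 752.8 kN [governs: (ii)]; R_n/Ω = 376.4 kN.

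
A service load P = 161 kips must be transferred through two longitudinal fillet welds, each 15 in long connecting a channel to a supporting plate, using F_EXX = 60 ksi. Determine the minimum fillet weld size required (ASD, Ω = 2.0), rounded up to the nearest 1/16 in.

w = 7/16 in

Total weld length L = 30 in.
Required throat t_e = P × Ω / (0.6 F_EXX × L) = 161 × 2.0 / (0.6 × 60 × 30) = 0.2981 in.
Required leg w = t_e / 0.707 = 0.4217 in → use 7/16 in.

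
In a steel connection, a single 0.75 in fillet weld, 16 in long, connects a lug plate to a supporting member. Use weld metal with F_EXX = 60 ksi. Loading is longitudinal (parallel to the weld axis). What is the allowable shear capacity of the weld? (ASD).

R_n/Ω ≈ 153 kip

Effective throat t_e = 0.707 × 0.75 = 0.5302 in.
Total length L = 16 in; A_we = 0.5302 × 16 = 8.484 in².
F_nw = 0.6 F_EXX = 0.6 × 60 = 36 ksi.
R_n = 36 × 8.484 = 305.4 kip; R_n/Ω = 305.4/2.0 = 152.7 kip.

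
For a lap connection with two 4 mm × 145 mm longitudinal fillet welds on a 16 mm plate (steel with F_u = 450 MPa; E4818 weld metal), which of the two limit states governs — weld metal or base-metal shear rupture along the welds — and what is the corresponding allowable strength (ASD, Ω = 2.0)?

R_n/Ω ≈ 118 kN (weld metal governs)

E48XX → F_EXX = 480 MPa.
t_e = 0.707 × 4 = 2.828 mm; L = 290 mm.
Weld metal: R_n/Ω = (1/2.0) × 0.6 × 480 × 2.828 × 290 × 10⁻³ = 118.1 kN.
Base metal (shear rupture): R_n/Ω = (1/2.0) × 0.6 × 450 × 16 × 290 × 10⁻³ = 626.4 kN.
Governing: weld metal.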